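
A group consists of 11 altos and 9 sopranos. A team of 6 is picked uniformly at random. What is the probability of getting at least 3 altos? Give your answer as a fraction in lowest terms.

253/323

Total selections: C(20,6) = 38760.
Count the complement (fewer than 3 altos): C(11,0)·C(9,6) + C(11,1)·C(9,5) + C(11,2)·C(9,4) = 84 + 1386 + 6930 = 8400.
Probability = 1 − 8400/38760 = 30360/38760 = 253/323.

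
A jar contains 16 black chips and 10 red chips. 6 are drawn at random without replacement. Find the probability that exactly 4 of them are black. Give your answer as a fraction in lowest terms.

Total number of selections: C(26,6) = 230230.
Selections with exactly 4 black: choose 4 of the 16 black and 2 of the 10 red, C(16,4)·C(10,2) = 1820·45 = 81900.
Probability = 81900/230230 = 90/253.

90/253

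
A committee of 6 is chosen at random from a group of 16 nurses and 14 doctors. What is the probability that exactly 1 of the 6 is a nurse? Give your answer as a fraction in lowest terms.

Total number of selections: C(30,6) = 593775.
Selections with exactly 1 nurse: choose 1 of the 16 nurses and 5 of the 14 doctors, C(16,1)·C(14,5) = 16·2002 = 32032.
Probability = 32032/593775 = 352/6525.

352/6525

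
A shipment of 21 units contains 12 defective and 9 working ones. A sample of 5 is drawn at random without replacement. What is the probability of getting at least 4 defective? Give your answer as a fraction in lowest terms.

There are C(21,5) = 20349 ways to choose the 5.
Favorable selections (at least 4 defective): C(12,4)·C(9,1) + C(12,5)·C(9,0) = 4455 + 792 = 5247.
Probability = 5247/20349 = 583/2261.

583/2261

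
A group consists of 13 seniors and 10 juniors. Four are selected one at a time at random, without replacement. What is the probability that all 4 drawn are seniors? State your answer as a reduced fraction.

Multiply the conditional probabilities at each draw: 13/23 · 12/22 · 11/21 · 10/20 = 17160/212520 = 13/161.

13/161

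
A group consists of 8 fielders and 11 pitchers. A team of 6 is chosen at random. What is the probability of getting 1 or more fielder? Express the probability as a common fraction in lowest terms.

635/646

Total selections: C(19,6) = 27132.
The complement is all 6 are pitchers: C(11,6) = 462.
Probability = 1 − 462/27132 = 26670/27132 = 635/646.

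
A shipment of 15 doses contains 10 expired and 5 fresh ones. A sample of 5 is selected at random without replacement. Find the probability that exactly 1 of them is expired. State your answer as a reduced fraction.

50/3003

There are C(15,5) = 3003 ways to choose 5 from 15.
Selections with exactly 1 expired: choose 1 of the 10 expired and 4 of the 5 fresh, C(10,1)·C(5,4) = 10·5 = 50.
Probability = 50/3003.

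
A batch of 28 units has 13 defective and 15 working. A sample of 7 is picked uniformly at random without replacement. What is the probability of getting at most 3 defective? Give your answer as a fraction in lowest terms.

1217/2070

Total selections: C(28,7) = 1184040.
Favorable selections (at most 3 defective): C(13,0)·C(15,7) + C(13,1)·C(15,6) + C(13,2)·C(15,5) + C(13,3)·C(15,4) = 6435 + 65065 + 234234 + 390390 = 696124.
Probability = 696124/1184040 = 1217/2070.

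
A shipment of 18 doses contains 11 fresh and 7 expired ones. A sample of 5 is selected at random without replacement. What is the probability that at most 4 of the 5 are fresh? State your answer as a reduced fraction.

193/204

There are C(18,5) = 8568 ways to choose the 5.
Favorable selections (at most 4 fresh): C(11,0)·C(7,5) + C(11,1)·C(7,4) + C(11,2)·C(7,3) + C(11,3)·C(7,2) + C(11,4)·C(7,1) = 21 + 385 + 1925 + 3465 + 2310 = 8106.
Probability = 8106/8568 = 193/204.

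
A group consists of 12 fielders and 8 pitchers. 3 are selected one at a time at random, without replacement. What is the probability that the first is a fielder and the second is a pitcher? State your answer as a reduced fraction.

Multiply the conditional probabilities at each draw: 12/20 · 8/19 = 96/380 = 24/95.

24/95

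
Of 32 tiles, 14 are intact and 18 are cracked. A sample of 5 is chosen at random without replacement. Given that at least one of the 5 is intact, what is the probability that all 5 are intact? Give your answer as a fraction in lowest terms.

Work in counts. Selections with at least one intact: C(32,5) − C(18,5) = 201376 − 8568 = 192808.
Of those, selections where all 5 are intact: C(14,5) = 2002.
Conditional probability = 2002/192808 = 13/1252.

13/1252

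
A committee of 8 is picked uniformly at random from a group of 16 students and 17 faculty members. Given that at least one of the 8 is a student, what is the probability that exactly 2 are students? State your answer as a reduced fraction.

Work in counts. Selections with at least one student: C(33,8) − C(17,8) = 13884156 − 24310 = 13859846.
Of those, selections where exactly 2 are students: C(16,2)·C(17,6) = 120·12376 = 1485120.
Conditional probability = 1485120/13859846 = 8160/76153.

8160/76153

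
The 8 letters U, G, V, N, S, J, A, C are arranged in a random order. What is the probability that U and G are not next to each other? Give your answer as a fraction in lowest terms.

There are 8! = 40320 arrangements.
Arrangements with U and G adjacent: 2·7! = 10080.
So not adjacent: 40320 − 10080 = 30240, probability 30240/40320 = 3/4.

3/4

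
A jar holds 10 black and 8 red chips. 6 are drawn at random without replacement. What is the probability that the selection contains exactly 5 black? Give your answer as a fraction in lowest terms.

24/221

There are C(18,6) = 18564 ways to choose 6 from 18.
Selections with exactly 5 black: choose 5 of the 10 black and 1 of the 8 red, C(10,5)·C(8,1) = 252·8 = 2016.
Probability = 2016/18564 = 24/221.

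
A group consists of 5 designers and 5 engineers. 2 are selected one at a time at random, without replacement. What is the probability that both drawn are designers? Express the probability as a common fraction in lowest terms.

Multiply the conditional probabilities at each draw: 5/10 · 4/9 = 20/90 = 2/9.

2/9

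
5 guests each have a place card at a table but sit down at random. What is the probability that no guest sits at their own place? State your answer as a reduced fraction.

11/30

There are 5! = 120 seatings.
By inclusion-exclusion, seatings with no fixed points: C(5,0)·5! − C(5,1)·4! + C(5,2)·3! − C(5,3)·2! + C(5,4)·1! − C(5,5)·0! = 44.
Probability = 44/120 = 11/30.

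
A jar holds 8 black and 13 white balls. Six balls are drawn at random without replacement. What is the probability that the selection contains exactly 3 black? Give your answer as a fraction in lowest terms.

286/969

Total number of selections: C(21,6) = 54264.
Selections with exactly 3 black: choose 3 of the 8 black and 3 of the 13 white, C(8,3)·C(13,3) = 56·286 = 16016.
Probability = 16016/54264 = 286/969.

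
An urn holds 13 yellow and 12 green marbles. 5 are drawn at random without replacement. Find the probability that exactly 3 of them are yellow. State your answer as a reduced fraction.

286/805

The sample space is all 5-subsets of the 25: C(25,5) = 53130.
Selections with exactly 3 yellow: choose 3 of the 13 yellow and 2 of the 12 green, C(13,3)·C(12,2) = 286·66 = 18876.
Probability = 18876/53130 = 286/805.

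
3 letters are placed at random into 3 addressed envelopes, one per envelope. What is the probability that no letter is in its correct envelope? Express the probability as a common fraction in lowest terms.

There are 3! = 6 assignments.
By inclusion-exclusion, assignments with no fixed points: C(3,0)·3! − C(3,1)·2! + C(3,2)·1! − C(3,3)·0! = 2.
Probability = 2/6 = 1/3.

1/3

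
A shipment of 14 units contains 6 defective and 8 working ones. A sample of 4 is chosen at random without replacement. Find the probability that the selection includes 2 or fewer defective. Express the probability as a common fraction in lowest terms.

Total selections: C(14,4) = 1001.
Favorable selections (2 or fewer defective): C(6,0)·C(8,4) + C(6,1)·C(8,3) + C(6,2)·C(8,2) = 70 + 336 + 420 = 826.
Probability = 826/1001 = 118/143.

118/143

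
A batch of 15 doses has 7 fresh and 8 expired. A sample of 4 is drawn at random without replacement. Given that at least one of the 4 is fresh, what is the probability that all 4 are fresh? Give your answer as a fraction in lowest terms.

1/37

Work in counts. Selections with at least one fresh: C(15,4) − C(8,4) = 1365 − 70 = 1295.
Of those, selections where all 4 are fresh: C(7,4) = 35.
Conditional probability = 35/1295 = 1/37.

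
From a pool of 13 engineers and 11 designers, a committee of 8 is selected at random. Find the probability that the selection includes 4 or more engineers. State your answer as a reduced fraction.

17056/22287

Total selections: C(24,8) = 735471.
Count the complement (fewer than 4 engineers): C(13,0)·C(11,8) + C(13,1)·C(11,7) + C(13,2)·C(11,6) + C(13,3)·C(11,5) = 165 + 4290 + 36036 + 132132 = 172623.
Probability = 1 − 172623/735471 = 562848/735471 = 17056/22287.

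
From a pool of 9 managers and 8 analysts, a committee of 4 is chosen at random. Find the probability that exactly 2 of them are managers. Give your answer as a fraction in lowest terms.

The sample space is all 4-subsets of the 17: C(17,4) = 2380.
Selections with exactly 2 managers: choose 2 of the 9 managers and 2 of the 8 analysts, C(9,2)·C(8,2) = 36·28 = 1008.
Probability = 1008/2380 = 36/85.

36/85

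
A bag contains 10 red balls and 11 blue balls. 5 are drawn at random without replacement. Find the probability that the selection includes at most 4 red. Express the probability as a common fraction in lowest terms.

There are C(21,5) = 20349 ways to choose the 5.
The complement is exactly 5 red: C(10,5)·C(11,0) = 252.
Probability = 1 − 252/20349 = 20097/20349 = 319/323.

319/323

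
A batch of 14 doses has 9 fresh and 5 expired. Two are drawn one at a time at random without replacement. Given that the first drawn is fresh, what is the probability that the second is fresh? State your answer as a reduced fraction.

8/13

After removing one fresh, 13 remain: 8 fresh and 5 expired.
So the probability the next is fresh is 8/13.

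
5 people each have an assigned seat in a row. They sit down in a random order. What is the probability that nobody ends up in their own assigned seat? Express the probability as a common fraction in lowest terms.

There are 5! = 120 seatings.
By inclusion-exclusion, seatings with no fixed points: C(5,0)·5! − C(5,1)·4! + C(5,2)·3! − C(5,3)·2! + C(5,4)·1! − C(5,5)·0! = 44.
Probability = 44/120 = 11/30.

11/30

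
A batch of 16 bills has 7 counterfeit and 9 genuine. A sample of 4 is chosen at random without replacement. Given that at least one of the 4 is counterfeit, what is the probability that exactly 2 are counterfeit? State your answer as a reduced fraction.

54/121

Work in counts. Selections with at least one counterfeit: C(16,4) − C(9,4) = 1820 − 126 = 1694.
Of those, selections where exactly 2 are counterfeit: C(7,2)·C(9,2) = 21·36 = 756.
Conditional probability = 756/1694 = 54/121.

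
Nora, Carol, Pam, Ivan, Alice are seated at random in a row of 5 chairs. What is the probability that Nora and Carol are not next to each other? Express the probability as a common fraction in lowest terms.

There are 5! = 120 arrangements.
Arrangements with Nora and Carol adjacent: 2·4! = 48.
So not adjacent: 120 − 48 = 72, probability 72/120 = 3/5.

3/5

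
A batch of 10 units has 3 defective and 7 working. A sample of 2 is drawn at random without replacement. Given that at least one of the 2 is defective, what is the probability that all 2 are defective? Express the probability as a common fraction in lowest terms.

1/8

Work in counts. Selections with at least one defective: C(10,2) − C(7,2) = 45 − 21 = 24.
Of those, selections where all 2 are defective: C(3,2) = 3.
Conditional probability = 3/24 = 1/8.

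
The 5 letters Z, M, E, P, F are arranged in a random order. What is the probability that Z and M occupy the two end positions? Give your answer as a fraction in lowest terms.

1/10

There are 5! = 120 arrangements.
Place Z and M at the ends in 2 ways, arrange the remaining 3 in 3! = 6 ways: 2·6 = 12.
Probability = 12/120 = 1/10.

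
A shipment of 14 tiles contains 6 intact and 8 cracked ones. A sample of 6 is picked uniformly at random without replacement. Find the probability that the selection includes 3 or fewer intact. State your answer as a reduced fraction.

362/429

There are C(14,6) = 3003 ways to choose the 6.
Count the complement (more than 3 intact): C(6,4)·C(8,2) + C(6,5)·C(8,1) + C(6,6)·C(8,0) = 420 + 48 + 1 = 469.
Probability = 1 − 469/3003 = 2534/3003 = 362/429.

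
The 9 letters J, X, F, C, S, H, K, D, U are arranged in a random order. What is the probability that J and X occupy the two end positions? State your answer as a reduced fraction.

There are 9! = 362880 arrangements.
Place J and X at the ends in 2 ways, arrange the remaining 7 in 7! = 5040 ways: 2·5040 = 10080.
Probability = 10080/362880 = 1/36.

1/36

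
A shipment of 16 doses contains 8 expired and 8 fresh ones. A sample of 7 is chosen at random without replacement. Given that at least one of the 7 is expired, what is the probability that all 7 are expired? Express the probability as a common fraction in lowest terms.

1/1429

Work in counts. Selections with at least one expired: C(16,7) − C(8,7) = 11440 − 8 = 11432.
Of those, selections where all 7 are expired: C(8,7) = 8.
Conditional probability = 8/11432 = 1/1429.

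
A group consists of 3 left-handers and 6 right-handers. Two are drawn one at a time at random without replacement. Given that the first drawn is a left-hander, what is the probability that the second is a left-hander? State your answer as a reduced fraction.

1/4

After removing one left-hander, 8 remain: 2 left-handers and 6 right-handers.
So the probability the next is a left-hander is 2/8 = 1/4.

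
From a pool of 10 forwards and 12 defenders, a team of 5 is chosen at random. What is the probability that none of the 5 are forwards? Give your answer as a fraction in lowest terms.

There are C(22,5) = 26334 possible selections.
Selections with no forwards (all defenders): C(12,5) = 792.
Probability = 792/26334 = 4/133.

4/133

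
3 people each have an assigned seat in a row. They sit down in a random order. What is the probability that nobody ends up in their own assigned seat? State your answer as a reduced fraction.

There are 3! = 6 seatings.
By inclusion-exclusion, seatings with no fixed points: C(3,0)·3! − C(3,1)·2! + C(3,2)·1! − C(3,3)·0! = 2.
Probability = 2/6 = 1/3.

1/3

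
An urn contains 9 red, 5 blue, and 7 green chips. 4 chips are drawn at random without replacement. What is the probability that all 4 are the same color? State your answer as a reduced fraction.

166/5985

There are C(21,4) = 5985 ways to draw 4 chips.
All same color: C(9,4) + C(5,4) + C(7,4) = 126 + 5 + 35 = 166.
Probability = 166/5985.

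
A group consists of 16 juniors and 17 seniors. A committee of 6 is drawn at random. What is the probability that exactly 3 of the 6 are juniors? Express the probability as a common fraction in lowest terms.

Total number of selections: C(33,6) = 1107568.
Selections with exactly 3 juniors: choose 3 of the 16 juniors and 3 of the 17 seniors, C(16,3)·C(17,3) = 560·680 = 380800.
Probability = 380800/1107568 = 3400/9889.

3400/9889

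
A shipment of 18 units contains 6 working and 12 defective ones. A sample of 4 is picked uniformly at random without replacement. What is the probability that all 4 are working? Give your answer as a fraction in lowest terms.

There are C(18,4) = 3060 possible selections.
Selections with all working: C(6,4) = 15.
Probability = 15/3060 = 1/204.

1/204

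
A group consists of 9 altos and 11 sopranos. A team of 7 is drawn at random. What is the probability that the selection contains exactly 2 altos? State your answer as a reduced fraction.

693/3230

The sample space is all 7-subsets of the 20: C(20,7) = 77520.
Selections with exactly 2 altos: choose 2 of the 9 altos and 5 of the 11 sopranos, C(9,2)·C(11,5) = 36·462 = 16632.
Probability = 16632/77520 = 693/3230.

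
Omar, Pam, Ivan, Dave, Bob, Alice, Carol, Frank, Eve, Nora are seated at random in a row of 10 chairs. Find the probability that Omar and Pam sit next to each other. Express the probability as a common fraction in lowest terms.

There are 10! = 3628800 arrangements.
Treat Omar and Pam as a block: 9! arrangements of the blocks × 2 orders within the block = 2·362880 = 725760.
Probability = 725760/3628800 = 1/5.

1/5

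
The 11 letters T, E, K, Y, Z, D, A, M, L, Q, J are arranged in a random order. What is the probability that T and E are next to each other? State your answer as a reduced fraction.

2/11

There are 11! = 39916800 arrangements.
Treat T and E as a block: 10! arrangements of the blocks × 2 orders within the block = 2·3628800 = 7257600.
Probability = 7257600/39916800 = 2/11.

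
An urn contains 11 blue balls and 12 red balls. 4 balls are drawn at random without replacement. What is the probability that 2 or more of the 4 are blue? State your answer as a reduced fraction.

Total selections: C(23,4) = 8855.
Count the complement (fewer than 2 blue): C(11,0)·C(12,4) + C(11,1)·C(12,3) = 495 + 2420 = 2915.
Probability = 1 − 2915/8855 = 5940/8855 = 108/161.

108/161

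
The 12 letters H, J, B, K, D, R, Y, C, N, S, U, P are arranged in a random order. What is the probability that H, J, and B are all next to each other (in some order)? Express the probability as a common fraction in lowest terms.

There are 12! = 479001600 arrangements.
Treat the three as one block: 10! placements × 3! orders within the block = 3628800·6 = 21772800.
Probability = 21772800/479001600 = 1/22.

1/22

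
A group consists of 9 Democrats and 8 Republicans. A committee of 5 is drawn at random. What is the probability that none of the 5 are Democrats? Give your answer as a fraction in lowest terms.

2/221

There are C(17,5) = 6188 possible selections.
Selections with no Democrats (all Republicans): C(8,5) = 56.
Probability = 56/6188 = 2/221.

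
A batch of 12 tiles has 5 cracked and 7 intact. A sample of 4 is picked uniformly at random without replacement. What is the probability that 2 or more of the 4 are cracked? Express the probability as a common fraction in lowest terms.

Total selections: C(12,4) = 495.
Favorable selections (2 or more cracked): C(5,2)·C(7,2) + C(5,3)·C(7,1) + C(5,4)·C(7,0) = 210 + 70 + 5 = 285.
Probability = 285/495 = 19/33.

19/33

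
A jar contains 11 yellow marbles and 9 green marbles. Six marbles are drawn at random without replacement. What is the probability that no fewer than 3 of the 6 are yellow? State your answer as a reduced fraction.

There are C(20,6) = 38760 ways to choose the 6.
Count the complement (fewer than 3 yellow): C(11,0)·C(9,6) + C(11,1)·C(9,5) + C(11,2)·C(9,4) = 84 + 1386 + 6930 = 8400.
Probability = 1 − 8400/38760 = 30360/38760 = 253/323.

253/323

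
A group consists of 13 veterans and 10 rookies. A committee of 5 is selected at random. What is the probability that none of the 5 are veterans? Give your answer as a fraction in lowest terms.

There are C(23,5) = 33649 possible selections.
Selections with no veterans (all rookies): C(10,5) = 252.
Probability = 252/33649 = 36/4807.

36/4807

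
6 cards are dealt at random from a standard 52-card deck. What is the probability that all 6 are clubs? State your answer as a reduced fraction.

There are C(52,6) = 20358520 possible 6-card hands.
Hands that are all clubs: C(13,6) = 1716.
Probability = 1716/20358520 = 33/391510.

33/391510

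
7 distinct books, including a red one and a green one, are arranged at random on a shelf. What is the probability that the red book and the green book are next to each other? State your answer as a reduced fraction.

There are 7! = 5040 arrangements.
Treat the red book and the green book as a block: 6! arrangements of the blocks × 2 orders within the block = 2·720 = 1440.
Probability = 1440/5040 = 2/7.

2/7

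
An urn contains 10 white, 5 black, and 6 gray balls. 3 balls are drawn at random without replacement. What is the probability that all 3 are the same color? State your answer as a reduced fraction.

15/133

There are C(21,3) = 1330 ways to draw 3 balls.
All same color: C(10,3) + C(5,3) + C(6,3) = 120 + 10 + 20 = 150.
Probability = 150/1330 = 15/133.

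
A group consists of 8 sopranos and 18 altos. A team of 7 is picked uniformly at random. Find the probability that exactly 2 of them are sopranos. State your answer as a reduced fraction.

29988/82225

Total number of selections: C(26,7) = 657800.
Selections with exactly 2 sopranos: choose 2 of the 8 sopranos and 5 of the 18 altos, C(8,2)·C(18,5) = 28·8568 = 239904.
Probability = 239904/657800 = 29988/82225.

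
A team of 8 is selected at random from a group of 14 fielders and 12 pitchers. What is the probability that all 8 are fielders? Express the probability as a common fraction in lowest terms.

21/10925

There are C(26,8) = 1562275 possible selections.
Selections with all fielders: C(14,8) = 3003.
Probability = 3003/1562275 = 21/10925.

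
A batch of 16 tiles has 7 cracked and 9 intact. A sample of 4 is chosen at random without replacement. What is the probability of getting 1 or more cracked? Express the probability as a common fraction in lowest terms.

121/130

There are C(16,4) = 1820 ways to choose the 4.
Favorable selections (1 or more cracked): C(7,1)·C(9,3) + C(7,2)·C(9,2) + C(7,3)·C(9,1) + C(7,4)·C(9,0) = 588 + 756 + 315 + 35 = 1694.
Probability = 1694/1820 = 121/130.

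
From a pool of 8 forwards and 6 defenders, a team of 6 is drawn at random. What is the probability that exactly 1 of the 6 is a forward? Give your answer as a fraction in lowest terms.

16/1001

The sample space is all 6-subsets of the 14: C(14,6) = 3003.
Selections with exactly 1 forward: choose 1 of the 8 forwards and 5 of the 6 defenders, C(8,1)·C(6,5) = 8·6 = 48.
Probability = 48/3003 = 16/1001.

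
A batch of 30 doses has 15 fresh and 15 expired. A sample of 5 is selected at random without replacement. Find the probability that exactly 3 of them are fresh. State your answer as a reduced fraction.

Total number of selections: C(30,5) = 142506.
Selections with exactly 3 fresh: choose 3 of the 15 fresh and 2 of the 15 expired, C(15,3)·C(15,2) = 455·105 = 47775.
Probability = 47775/142506 = 175/522.

175/522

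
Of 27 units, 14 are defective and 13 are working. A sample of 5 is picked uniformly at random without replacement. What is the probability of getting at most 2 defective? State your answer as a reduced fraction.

There are C(27,5) = 80730 ways to choose the 5.
Favorable selections (at most 2 defective): C(14,0)·C(13,5) + C(14,1)·C(13,4) + C(14,2)·C(13,3) = 1287 + 10010 + 26026 = 37323.
Probability = 37323/80730 = 319/690.

319/690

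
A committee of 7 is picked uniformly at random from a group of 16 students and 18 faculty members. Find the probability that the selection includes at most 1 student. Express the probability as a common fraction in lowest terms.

39/638

Total selections: C(34,7) = 5379616.
Favorable selections (at most 1 student): C(16,0)·C(18,7) + C(16,1)·C(18,6) = 31824 + 297024 = 328848.
Probability = 328848/5379616 = 39/638.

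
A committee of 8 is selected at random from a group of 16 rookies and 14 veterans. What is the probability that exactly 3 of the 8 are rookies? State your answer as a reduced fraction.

17248/90045

The sample space is all 8-subsets of the 30: C(30,8) = 5852925.
Selections with exactly 3 rookies: choose 3 of the 16 rookies and 5 of the 14 veterans, C(16,3)·C(14,5) = 560·2002 = 1121120.
Probability = 1121120/5852925 = 17248/90045.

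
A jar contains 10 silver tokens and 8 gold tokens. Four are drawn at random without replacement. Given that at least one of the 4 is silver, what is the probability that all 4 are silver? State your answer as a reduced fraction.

Work in counts. Selections with at least one silver: C(18,4) − C(8,4) = 3060 − 70 = 2990.
Of those, selections where all 4 are silver: C(10,4) = 210.
Conditional probability = 210/2990 = 21/299.

21/299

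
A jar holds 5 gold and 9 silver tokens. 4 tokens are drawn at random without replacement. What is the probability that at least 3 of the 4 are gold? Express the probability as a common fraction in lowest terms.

There are C(14,4) = 1001 ways to choose the 4.
Favorable selections (at least 3 gold): C(5,3)·C(9,1) + C(5,4)·C(9,0) = 90 + 5 = 95.
Probability = 95/1001.

95/1001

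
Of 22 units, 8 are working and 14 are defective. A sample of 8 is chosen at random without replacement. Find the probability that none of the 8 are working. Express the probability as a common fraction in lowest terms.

91/9690

There are C(22,8) = 319770 possible selections.
Selections with no working (all defective): C(14,8) = 3003.
Probability = 3003/319770 = 91/9690.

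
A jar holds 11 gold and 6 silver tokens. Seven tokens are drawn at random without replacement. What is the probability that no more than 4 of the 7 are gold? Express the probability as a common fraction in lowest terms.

There are C(17,7) = 19448 ways to choose the 7.
Count the complement (more than 4 gold): C(11,5)·C(6,2) + C(11,6)·C(6,1) + C(11,7)·C(6,0) = 6930 + 2772 + 330 = 10032.
Probability = 1 − 10032/19448 = 9416/19448 = 107/221.

107/221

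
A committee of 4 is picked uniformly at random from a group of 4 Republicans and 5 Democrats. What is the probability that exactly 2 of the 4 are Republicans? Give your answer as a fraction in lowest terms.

10/21

The sample space is all 4-subsets of the 9: C(9,4) = 126.
Selections with exactly 2 Republicans: choose 2 of the 4 Republicans and 2 of the 5 Democrats, C(4,2)·C(5,2) = 6·10 = 60.
Probability = 60/126 = 10/21.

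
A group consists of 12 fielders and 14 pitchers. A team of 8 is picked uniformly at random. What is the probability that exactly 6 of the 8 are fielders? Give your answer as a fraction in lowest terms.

588/10925

The sample space is all 8-subsets of the 26: C(26,8) = 1562275.
Selections with exactly 6 fielders: choose 6 of the 12 fielders and 2 of the 14 pitchers, C(12,6)·C(14,2) = 924·91 = 84084.
Probability = 84084/1562275 = 588/10925.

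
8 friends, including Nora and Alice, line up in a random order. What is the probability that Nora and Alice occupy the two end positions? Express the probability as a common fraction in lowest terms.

There are 8! = 40320 arrangements.
Place Nora and Alice at the ends in 2 ways, arrange the remaining 6 in 6! = 720 ways: 2·720 = 1440.
Probability = 1440/40320 = 1/28.

1/28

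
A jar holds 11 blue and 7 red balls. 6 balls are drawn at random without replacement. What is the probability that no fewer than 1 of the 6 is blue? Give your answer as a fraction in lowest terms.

There are C(18,6) = 18564 ways to choose the 6.
The complement is all 6 are red: C(7,6) = 7.
Probability = 1 − 7/18564 = 18557/18564 = 2651/2652.

2651/2652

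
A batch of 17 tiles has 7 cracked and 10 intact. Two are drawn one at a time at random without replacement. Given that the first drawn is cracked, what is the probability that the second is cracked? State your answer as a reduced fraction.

3/8

After removing one cracked, 16 remain: 6 cracked and 10 intact.
So the probability the next is cracked is 6/16 = 3/8.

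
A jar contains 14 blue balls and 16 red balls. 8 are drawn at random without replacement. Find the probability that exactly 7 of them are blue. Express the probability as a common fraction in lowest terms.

There are C(30,8) = 5852925 ways to choose 8 from 30.
Selections with exactly 7 blue: choose 7 of the 14 blue and 1 of the 16 red, C(14,7)·C(16,1) = 3432·16 = 54912.
Probability = 54912/5852925 = 1408/150075.

1408/150075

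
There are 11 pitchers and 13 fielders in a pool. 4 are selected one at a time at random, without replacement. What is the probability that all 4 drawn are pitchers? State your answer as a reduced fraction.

Multiply the conditional probabilities at each draw: 11/24 · 10/23 · 9/22 · 8/21 = 7920/255024 = 5/161.

5/161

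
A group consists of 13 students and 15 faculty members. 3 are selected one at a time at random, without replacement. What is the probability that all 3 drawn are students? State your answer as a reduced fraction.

11/126

Multiply the conditional probabilities at each draw: 13/28 · 12/27 · 11/26 = 1716/19656 = 11/126.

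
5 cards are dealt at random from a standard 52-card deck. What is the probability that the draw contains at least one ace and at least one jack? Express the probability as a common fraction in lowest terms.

6509/64974

There are C(52,5) = 2598960 possible draws.
By inclusion-exclusion on the complements, draws missing all aces or all jacks: C(48,5) + C(48,5) − C(44,5) = 1712304 + 1712304 − 1086008 = 2338600.
So draws with at least one of each: 2598960 − 2338600 = 260360, probability 260360/2598960 = 6509/64974.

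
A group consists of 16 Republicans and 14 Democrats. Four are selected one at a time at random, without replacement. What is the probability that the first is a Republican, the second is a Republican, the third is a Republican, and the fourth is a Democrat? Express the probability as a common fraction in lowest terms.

Multiply the conditional probabilities at each draw: 16/30 · 15/29 · 14/28 · 14/27 = 47040/657720 = 56/783.

56/783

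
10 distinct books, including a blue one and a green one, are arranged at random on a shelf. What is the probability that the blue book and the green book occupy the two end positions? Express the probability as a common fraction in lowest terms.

1/45

There are 10! = 3628800 arrangements.
Place the blue book and the green book at the ends in 2 ways, arrange the remaining 8 in 8! = 40320 ways: 2·40320 = 80640.
Probability = 80640/3628800 = 1/45.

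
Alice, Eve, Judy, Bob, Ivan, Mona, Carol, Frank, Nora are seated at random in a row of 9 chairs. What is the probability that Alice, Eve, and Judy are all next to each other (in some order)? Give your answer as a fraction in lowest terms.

1/12

There are 9! = 362880 arrangements.
Treat the three as one block: 7! placements × 3! orders within the block = 5040·6 = 30240.
Probability = 30240/362880 = 1/12.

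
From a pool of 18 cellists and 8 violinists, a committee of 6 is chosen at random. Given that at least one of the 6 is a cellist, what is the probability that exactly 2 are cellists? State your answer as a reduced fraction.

85/1827

Work in counts. Selections with at least one cellist: C(26,6) − C(8,6) = 230230 − 28 = 230202.
Of those, selections where exactly 2 are cellists: C(18,2)·C(8,4) = 153·70 = 10710.
Conditional probability = 10710/230202 = 85/1827.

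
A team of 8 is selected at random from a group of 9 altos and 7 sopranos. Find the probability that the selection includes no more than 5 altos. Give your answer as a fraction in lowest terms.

241/286

There are C(16,8) = 12870 ways to choose the 8.
Favorable selections (no more than 5 altos): C(9,1)·C(7,7) + C(9,2)·C(7,6) + C(9,3)·C(7,5) + C(9,4)·C(7,4) + C(9,5)·C(7,3) = 9 + 252 + 1764 + 4410 + 4410 = 10845.
Probability = 10845/12870 = 241/286.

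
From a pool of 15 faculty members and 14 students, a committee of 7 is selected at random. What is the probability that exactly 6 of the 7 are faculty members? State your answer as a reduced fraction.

Total number of selections: C(29,7) = 1560780.
Selections with exactly 6 faculty members: choose 6 of the 15 faculty members and 1 of the 14 students, C(15,6)·C(14,1) = 5005·14 = 70070.
Probability = 70070/1560780 = 539/12006.

539/12006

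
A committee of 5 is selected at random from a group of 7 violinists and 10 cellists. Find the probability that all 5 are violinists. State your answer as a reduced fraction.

There are C(17,5) = 6188 possible selections.
Selections with all violinists: C(7,5) = 21.
Probability = 21/6188 = 3/884.

3/884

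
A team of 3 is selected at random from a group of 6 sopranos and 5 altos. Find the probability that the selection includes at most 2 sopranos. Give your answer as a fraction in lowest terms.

Total selections: C(11,3) = 165.
The complement is exactly 3 sopranos: C(6,3)·C(5,0) = 20.
Probability = 1 − 20/165 = 145/165 = 29/33.

29/33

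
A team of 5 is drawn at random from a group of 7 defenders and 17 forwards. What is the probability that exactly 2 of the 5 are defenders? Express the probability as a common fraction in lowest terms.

The sample space is all 5-subsets of the 24: C(24,5) = 42504.
Selections with exactly 2 defenders: choose 2 of the 7 defenders and 3 of the 17 forwards, C(7,2)·C(17,3) = 21·680 = 14280.
Probability = 14280/42504 = 85/253.

85/253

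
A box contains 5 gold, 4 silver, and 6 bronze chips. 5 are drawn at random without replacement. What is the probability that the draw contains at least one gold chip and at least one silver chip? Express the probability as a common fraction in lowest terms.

765/1001

There are C(15,5) = 3003 possible draws.
By inclusion-exclusion on the complements, draws missing all gold or all silver: C(10,5) + C(11,5) − C(6,5) = 252 + 462 − 6 = 708.
So draws with at least one of each: 3003 − 708 = 2295, probability 2295/3003 = 765/1001.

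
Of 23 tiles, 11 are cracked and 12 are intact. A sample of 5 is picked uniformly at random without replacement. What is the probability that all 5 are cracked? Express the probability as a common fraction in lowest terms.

There are C(23,5) = 33649 possible selections.
Selections with all cracked: C(11,5) = 462.
Probability = 462/33649 = 6/437.

6/437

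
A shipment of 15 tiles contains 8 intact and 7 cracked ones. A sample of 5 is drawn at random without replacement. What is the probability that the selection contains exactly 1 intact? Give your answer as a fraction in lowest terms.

40/429

The sample space is all 5-subsets of the 15: C(15,5) = 3003.
Selections with exactly 1 intact: choose 1 of the 8 intact and 4 of the 7 cracked, C(8,1)·C(7,4) = 8·35 = 280.
Probability = 280/3003 = 40/429.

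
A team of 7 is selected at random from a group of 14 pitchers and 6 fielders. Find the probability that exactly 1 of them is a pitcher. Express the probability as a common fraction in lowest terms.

7/38760

There are C(20,7) = 77520 ways to choose 7 from 20.
Selections with exactly 1 pitcher: choose 1 of the 14 pitchers and 6 of the 6 fielders, C(14,1)·C(6,6) = 14·1 = 14.
Probability = 14/77520 = 7/38760.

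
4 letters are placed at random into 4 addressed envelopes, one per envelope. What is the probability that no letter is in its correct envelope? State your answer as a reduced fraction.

3/8

There are 4! = 24 assignments.
By inclusion-exclusion, assignments with no fixed points: C(4,0)·4! − C(4,1)·3! + C(4,2)·2! − C(4,3)·1! + C(4,4)·0! = 9.
Probability = 9/24 = 3/8.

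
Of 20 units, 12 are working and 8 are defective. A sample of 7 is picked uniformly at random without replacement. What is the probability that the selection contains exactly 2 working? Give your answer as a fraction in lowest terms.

There are C(20,7) = 77520 ways to choose 7 from 20.
Selections with exactly 2 working: choose 2 of the 12 working and 5 of the 8 defective, C(12,2)·C(8,5) = 66·56 = 3696.
Probability = 3696/77520 = 77/1615.

77/1615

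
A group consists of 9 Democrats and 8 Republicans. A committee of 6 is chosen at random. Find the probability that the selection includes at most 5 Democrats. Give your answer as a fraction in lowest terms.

There are C(17,6) = 12376 ways to choose the 6.
Favorable selections (at most 5 Democrats): C(9,0)·C(8,6) + C(9,1)·C(8,5) + C(9,2)·C(8,4) + C(9,3)·C(8,3) + C(9,4)·C(8,2) + C(9,5)·C(8,1) = 28 + 504 + 2520 + 4704 + 3528 + 1008 = 12292.
Probability = 12292/12376 = 439/442.

439/442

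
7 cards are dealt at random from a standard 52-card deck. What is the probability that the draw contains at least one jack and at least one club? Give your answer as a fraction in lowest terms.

There are C(52,7) = 133784560 possible draws.
By inclusion-exclusion on the complements, draws missing all jacks or all clubs: C(48,7) + C(39,7) − C(36,7) = 73629072 + 15380937 − 8347680 = 80662329.
So draws with at least one of each: 133784560 − 80662329 = 53122231, probability 53122231/133784560.

53122231/133784560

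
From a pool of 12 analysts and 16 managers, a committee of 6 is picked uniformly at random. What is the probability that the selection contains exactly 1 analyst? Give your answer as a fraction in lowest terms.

There are C(28,6) = 376740 ways to choose 6 from 28.
Selections with exactly 1 analyst: choose 1 of the 12 analysts and 5 of the 16 managers, C(12,1)·C(16,5) = 12·4368 = 52416.
Probability = 52416/376740 = 16/115.

16/115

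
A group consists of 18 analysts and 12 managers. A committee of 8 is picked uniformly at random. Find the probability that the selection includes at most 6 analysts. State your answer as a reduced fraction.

46387/50025

Total selections: C(30,8) = 5852925.
Favorable selections (at most 6 analysts): C(18,0)·C(12,8) + C(18,1)·C(12,7) + C(18,2)·C(12,6) + C(18,3)·C(12,5) + C(18,4)·C(12,4) + C(18,5)·C(12,3) + C(18,6)·C(12,2) = 495 + 14256 + 141372 + 646272 + 1514700 + 1884960 + 1225224 = 5427279.
Probability = 5427279/5852925 = 46387/50025.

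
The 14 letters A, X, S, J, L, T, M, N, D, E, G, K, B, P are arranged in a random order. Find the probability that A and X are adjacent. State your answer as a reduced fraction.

1/7

There are 14! = 87178291200 arrangements.
Treat A and X as a block: 13! arrangements of the blocks × 2 orders within the block = 2·6227020800 = 12454041600.
Probability = 12454041600/87178291200 = 1/7.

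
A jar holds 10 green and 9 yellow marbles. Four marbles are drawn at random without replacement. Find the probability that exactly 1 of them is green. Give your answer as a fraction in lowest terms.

There are C(19,4) = 3876 ways to choose 4 from 19.
Selections with exactly 1 green: choose 1 of the 10 green and 3 of the 9 yellow, C(10,1)·C(9,3) = 10·84 = 840.
Probability = 840/3876 = 70/323.

70/323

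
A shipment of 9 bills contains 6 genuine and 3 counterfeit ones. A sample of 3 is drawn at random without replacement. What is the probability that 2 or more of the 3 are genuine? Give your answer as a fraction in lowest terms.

Total selections: C(9,3) = 84.
Favorable selections (2 or more genuine): C(6,2)·C(3,1) + C(6,3)·C(3,0) = 45 + 20 = 65.
Probability = 65/84.

65/84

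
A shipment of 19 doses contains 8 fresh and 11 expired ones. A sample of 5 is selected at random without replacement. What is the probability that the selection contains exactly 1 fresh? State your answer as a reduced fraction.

There are C(19,5) = 11628 ways to choose 5 from 19.
Selections with exactly 1 fresh: choose 1 of the 8 fresh and 4 of the 11 expired, C(8,1)·C(11,4) = 8·330 = 2640.
Probability = 2640/11628 = 220/969.

220/969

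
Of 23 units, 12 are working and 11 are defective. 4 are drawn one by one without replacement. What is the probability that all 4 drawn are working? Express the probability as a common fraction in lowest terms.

9/161

Multiply the conditional probabilities at each draw: 12/23 · 11/22 · 10/21 · 9/20 = 11880/212520 = 9/161.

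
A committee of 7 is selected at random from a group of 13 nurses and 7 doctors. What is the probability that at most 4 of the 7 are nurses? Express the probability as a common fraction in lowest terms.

129/272

Total selections: C(20,7) = 77520.
Favorable selections (at most 4 nurses): C(13,0)·C(7,7) + C(13,1)·C(7,6) + C(13,2)·C(7,5) + C(13,3)·C(7,4) + C(13,4)·C(7,3) = 1 + 91 + 1638 + 10010 + 25025 = 36765.
Probability = 36765/77520 = 129/272.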